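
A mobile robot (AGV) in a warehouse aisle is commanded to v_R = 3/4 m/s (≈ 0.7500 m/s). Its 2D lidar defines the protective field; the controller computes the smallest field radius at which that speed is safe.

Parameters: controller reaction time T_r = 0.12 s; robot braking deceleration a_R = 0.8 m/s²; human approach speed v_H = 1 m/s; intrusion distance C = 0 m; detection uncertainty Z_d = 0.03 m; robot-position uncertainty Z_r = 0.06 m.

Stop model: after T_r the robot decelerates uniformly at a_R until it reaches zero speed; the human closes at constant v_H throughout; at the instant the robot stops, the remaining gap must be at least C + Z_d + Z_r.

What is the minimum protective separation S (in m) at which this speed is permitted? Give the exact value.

stop time T_s = (3/4)/(4/5) = 0.9375 s
robot in T_r: 0.7500·0.1200 = 0.0900 m
robot covers 0.7500·0.9375 − ½·0.8000·0.9375² = 0.3516 m while stopping
human over T_r+T_s: 1.0000·(0.1200+0.9375) = 1.0575 m
margins: 0.0000+0.0300+0.0600 = 0.0900 m
S_min ≈ 0.0900+0.3516+1.0575+0.0900  ⇒  S_min = 1017/640 m

S_min = 1017/640 m = 1.5891 m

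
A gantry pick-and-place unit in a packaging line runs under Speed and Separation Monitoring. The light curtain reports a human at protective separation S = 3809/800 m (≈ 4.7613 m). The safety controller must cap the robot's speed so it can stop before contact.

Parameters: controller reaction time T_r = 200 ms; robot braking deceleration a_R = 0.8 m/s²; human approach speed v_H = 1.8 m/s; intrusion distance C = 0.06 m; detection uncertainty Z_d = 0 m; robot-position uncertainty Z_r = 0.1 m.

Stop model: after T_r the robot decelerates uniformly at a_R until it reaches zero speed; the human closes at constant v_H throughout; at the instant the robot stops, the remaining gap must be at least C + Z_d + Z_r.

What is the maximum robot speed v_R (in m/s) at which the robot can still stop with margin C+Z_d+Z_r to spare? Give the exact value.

v_R_max = 13/10 m/s = 1.3000 m/s

quadratic (5/8)·v² + (49/20)·v + (-3393/800) = 0
  disc = (49/20)² − 4·(5/8)·(-3393/800) = 26569/1600 ; √disc = 163/40
  v_R = (−(49/20) + 163/40) / (2·(5/8)) = 13/10 m/s
check:
stop time T_s = (13/10)/(4/5) = 1.6250 s
robot covers v_R·T_r = 1.3000·0.2000 = 0.2600 m before braking
braking distance = 1.3000²/(2·0.8000) = 1.0562 m
person approaches 1.8000·(0.2000+1.6250) = 3.2850 m
C+Z_d+Z_r = 0.0600+0.0000+0.1000 = 0.1600 m
sum ≈ 0.2600+1.0562+3.2850+0.1600 ≈ 4.7613 m = S ✓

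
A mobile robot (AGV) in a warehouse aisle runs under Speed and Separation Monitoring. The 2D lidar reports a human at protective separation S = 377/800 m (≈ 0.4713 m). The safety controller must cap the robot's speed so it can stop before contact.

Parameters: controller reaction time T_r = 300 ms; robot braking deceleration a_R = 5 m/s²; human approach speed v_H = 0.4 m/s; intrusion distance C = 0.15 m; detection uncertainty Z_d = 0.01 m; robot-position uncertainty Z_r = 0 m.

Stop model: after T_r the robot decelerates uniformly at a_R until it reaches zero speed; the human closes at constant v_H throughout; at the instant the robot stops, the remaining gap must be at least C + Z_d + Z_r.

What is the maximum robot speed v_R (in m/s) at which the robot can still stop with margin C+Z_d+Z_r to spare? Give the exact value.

quadratic (1/10)·v² + (19/50)·v + (-153/800) = 0
  disc = (19/50)² − 4·(1/10)·(-153/800) = 2209/10000 ; √disc = 47/100
  v_R = (−(19/50) + 47/100) / (2·(1/10)) = 9/20 m/s
check:
T_s = v_R/a_R = (9/20)/5 = 0.0900 s
robot covers v_R·T_r = 0.4500·0.3000 = 0.1350 m before braking
robot covers 0.4500·0.0900 − ½·5.0000·0.0900² = 0.0203 m while stopping
human over T_r+T_s: 0.4000·(0.3000+0.0900) = 0.1560 m
residual clearance needed = 0.1500+0.0100+0.0000 = 0.1600 m
sum ≈ 0.1350+0.0203+0.1560+0.1600 ≈ 0.4713 m = S ✓

v_R_max = 9/20 m/s = 0.4500 m/s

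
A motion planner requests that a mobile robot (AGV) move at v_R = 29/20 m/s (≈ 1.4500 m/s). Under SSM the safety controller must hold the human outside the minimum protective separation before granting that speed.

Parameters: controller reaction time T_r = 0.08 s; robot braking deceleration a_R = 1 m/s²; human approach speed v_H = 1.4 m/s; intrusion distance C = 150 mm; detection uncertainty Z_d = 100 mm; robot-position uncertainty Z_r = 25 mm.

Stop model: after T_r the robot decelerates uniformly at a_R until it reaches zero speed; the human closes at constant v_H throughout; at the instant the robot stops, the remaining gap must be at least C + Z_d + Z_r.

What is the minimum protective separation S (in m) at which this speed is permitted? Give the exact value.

stop time T_s = (29/20)/1 = 1.4500 s
robot in T_r: 1.4500·0.0800 = 0.1160 m
robot covers 1.4500·1.4500 − ½·1.0000·1.4500² = 1.0513 m while stopping
human closes 1.4000·1.5300 = 2.1420 m
C+Z_d+Z_r = 0.1500+0.1000+0.0250 = 0.2750 m
S_min ≈ 0.1160+1.0513+2.1420+0.2750  ⇒  S_min = 14337/4000 m

S_min = 14337/4000 m = 3.5842 m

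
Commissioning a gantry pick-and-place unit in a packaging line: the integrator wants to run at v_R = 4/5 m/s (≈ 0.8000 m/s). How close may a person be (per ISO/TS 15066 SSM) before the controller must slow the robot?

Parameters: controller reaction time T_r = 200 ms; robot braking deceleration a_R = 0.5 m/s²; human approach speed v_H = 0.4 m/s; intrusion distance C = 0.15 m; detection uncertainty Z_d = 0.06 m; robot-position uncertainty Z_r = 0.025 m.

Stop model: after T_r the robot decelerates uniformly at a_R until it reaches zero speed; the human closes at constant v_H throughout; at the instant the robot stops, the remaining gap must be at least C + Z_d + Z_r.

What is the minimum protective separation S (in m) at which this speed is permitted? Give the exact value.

stop time T_s = (4/5)/(1/2) = 1.6000 s
reaction-phase robot travel = 0.8000·0.2000 = 0.1600 m
robot covers 0.8000·1.6000 − ½·0.5000·1.6000² = 0.6400 m while stopping
human closes 0.4000·1.8000 = 0.7200 m
C+Z_d+Z_r = 0.1500+0.0600+0.0250 = 0.2350 m
S_min ≈ 0.1600+0.6400+0.7200+0.2350  ⇒  S_min = 351/200 m

S_min = 351/200 m = 1.7550 m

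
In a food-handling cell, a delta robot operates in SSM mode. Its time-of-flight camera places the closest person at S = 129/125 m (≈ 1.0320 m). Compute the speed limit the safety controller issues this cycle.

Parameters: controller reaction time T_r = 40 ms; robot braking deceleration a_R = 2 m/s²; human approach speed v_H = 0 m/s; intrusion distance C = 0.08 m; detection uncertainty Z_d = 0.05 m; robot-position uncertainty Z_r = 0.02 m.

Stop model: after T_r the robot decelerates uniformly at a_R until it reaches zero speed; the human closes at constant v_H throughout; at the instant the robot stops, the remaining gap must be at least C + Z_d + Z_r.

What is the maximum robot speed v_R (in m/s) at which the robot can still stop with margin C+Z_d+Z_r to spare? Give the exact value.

collect terms ⇒ (1/4)·v_R² + (1/25)·v_R + (-441/500) = 0
  disc = (1/25)² − 4·(1/4)·(-441/500) = 2209/2500 ; √disc = 47/50
  v_R = (−(1/25) + 47/50) / (2·(1/4)) = 9/5 m/s
check:
stop time T_s = (9/5)/2 = 0.9000 s
robot covers v_R·T_r = 1.8000·0.0400 = 0.0720 m before braking
robot covers 1.8000·0.9000 − ½·2.0000·0.9000² = 0.8100 m while stopping
human closes 0.0000·0.9400 = 0.0000 m
residual clearance needed = 0.0800+0.0500+0.0200 = 0.1500 m
sum ≈ 0.0720+0.8100+0.0000+0.1500 ≈ 1.0320 m = S ✓

v_R_max = 9/5 m/s = 1.8000 m/s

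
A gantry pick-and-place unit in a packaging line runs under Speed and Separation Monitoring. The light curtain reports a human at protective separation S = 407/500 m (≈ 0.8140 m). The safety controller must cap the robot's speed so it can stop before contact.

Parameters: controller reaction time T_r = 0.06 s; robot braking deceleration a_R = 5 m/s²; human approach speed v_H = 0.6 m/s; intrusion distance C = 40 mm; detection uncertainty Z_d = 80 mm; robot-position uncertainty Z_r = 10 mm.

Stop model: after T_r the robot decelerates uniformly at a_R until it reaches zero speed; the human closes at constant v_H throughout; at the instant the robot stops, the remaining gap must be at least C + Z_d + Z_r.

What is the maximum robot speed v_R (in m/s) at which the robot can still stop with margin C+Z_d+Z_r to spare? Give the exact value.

v_R_max = 9/5 m/s = 1.8000 m/s

quadratic (1/10)·v² + (9/50)·v + (-81/125) = 0
  disc = (9/50)² − 4·(1/10)·(-81/125) = 729/2500 ; √disc = 27/50
  v_R = (−(9/50) + 27/50) / (2·(1/10)) = 9/5 m/s
check:
braking lasts T_s = (9/5)/5 = 0.3600 s
robot in T_r: 1.8000·0.0600 = 0.1080 m
robot covers 1.8000·0.3600 − ½·5.0000·0.3600² = 0.3240 m while stopping
person approaches 0.6000·(0.0600+0.3600) = 0.2520 m
margins: 0.0400+0.0800+0.0100 = 0.1300 m
sum ≈ 0.1080+0.3240+0.2520+0.1300 ≈ 0.8140 m = S ✓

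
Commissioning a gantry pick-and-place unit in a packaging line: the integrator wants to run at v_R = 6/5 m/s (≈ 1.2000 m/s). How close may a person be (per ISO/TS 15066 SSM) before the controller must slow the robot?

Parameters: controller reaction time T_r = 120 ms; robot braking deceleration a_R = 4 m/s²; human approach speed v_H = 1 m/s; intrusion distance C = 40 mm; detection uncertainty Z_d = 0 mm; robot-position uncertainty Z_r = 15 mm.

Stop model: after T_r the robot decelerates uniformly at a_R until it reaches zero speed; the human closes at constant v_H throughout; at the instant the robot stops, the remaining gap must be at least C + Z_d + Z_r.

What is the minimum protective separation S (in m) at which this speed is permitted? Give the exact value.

S_min = 799/1000 m = 0.7990 m

braking lasts T_s = (6/5)/4 = 0.3000 s
robot covers v_R·T_r = 1.2000·0.1200 = 0.1440 m before braking
robot under decel: 1.2000²/(2·4.0000) = 0.1800 m
human over T_r+T_s: 1.0000·(0.1200+0.3000) = 0.4200 m
residual clearance needed = 0.0400+0.0000+0.0150 = 0.0550 m
S_min ≈ 0.1440+0.1800+0.4200+0.0550  ⇒  S_min = 799/1000 m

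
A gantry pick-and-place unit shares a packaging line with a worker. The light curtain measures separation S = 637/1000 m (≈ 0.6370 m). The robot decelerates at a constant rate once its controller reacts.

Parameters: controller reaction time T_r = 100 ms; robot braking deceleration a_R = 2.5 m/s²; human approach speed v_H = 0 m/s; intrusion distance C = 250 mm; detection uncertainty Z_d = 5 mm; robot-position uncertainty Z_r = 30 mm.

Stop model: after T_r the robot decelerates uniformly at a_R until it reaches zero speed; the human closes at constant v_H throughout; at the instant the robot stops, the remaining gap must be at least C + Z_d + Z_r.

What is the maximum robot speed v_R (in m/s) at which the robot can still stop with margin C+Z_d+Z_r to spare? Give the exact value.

v_R_max = 11/10 m/s = 1.1000 m/s

at the boundary: (1/5)·v² + (1/10)·v + (-44/125) = 0
  disc = (1/10)² − 4·(1/5)·(-44/125) = 729/2500 ; √disc = 27/50
  v_R = (−(1/10) + 27/50) / (2·(1/5)) = 11/10 m/s
check:
stop time T_s = (11/10)/(5/2) = 0.4400 s
reaction-phase robot travel = 1.1000·0.1000 = 0.1100 m
robot covers 1.1000·0.4400 − ½·2.5000·0.4400² = 0.2420 m while stopping
human over T_r+T_s: 0.0000·(0.1000+0.4400) = 0.0000 m
residual clearance needed = 0.2500+0.0050+0.0300 = 0.2850 m
sum ≈ 0.1100+0.2420+0.0000+0.2850 ≈ 0.6370 m = S ✓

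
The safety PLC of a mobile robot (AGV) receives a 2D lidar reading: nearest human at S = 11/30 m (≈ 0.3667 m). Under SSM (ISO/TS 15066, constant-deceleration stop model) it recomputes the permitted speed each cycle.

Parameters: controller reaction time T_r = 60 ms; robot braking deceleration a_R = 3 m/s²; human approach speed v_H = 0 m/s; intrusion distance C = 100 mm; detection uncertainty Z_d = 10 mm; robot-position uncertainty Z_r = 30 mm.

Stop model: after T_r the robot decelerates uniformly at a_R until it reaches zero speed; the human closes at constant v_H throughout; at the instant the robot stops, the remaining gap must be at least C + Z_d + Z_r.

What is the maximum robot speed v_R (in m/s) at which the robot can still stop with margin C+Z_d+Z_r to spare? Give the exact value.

v_R_max = 1 m/s = 1.0000 m/s

quadratic (1/6)·v² + (3/50)·v + (-17/75) = 0
  disc = (3/50)² − 4·(1/6)·(-17/75) = 3481/22500 ; √disc = 59/150
  v_R = (−(3/50) + 59/150) / (2·(1/6)) = 1 m/s
check:
braking lasts T_s = 1/3 = 0.3333 s
robot in T_r: 1.0000·0.0600 = 0.0600 m
robot covers 1.0000·0.3333 − ½·3.0000·0.3333² = 0.1667 m while stopping
person approaches 0.0000·(0.0600+0.3333) = 0.0000 m
C+Z_d+Z_r = 0.1000+0.0100+0.0300 = 0.1400 m
sum ≈ 0.0600+0.1667+0.0000+0.1400 ≈ 0.3667 m = S ✓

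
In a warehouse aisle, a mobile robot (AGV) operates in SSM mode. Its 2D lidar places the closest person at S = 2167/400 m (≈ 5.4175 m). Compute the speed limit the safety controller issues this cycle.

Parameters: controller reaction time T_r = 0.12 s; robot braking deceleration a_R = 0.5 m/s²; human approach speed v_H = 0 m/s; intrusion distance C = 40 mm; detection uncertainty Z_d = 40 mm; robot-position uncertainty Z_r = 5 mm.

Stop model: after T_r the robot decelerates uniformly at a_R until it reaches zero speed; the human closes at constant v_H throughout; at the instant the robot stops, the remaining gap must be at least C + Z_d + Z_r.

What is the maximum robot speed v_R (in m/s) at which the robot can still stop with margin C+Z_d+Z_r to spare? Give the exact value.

quadratic (1)·v² + (3/25)·v + (-2133/400) = 0
  disc = (3/25)² − 4·(1)·(-2133/400) = 53361/2500 ; √disc = 231/50
  v_R = (−(3/25) + 231/50) / (2·(1)) = 9/4 m/s
check:
stop time T_s = (9/4)/(1/2) = 4.5000 s
reaction-phase robot travel = 2.2500·0.1200 = 0.2700 m
robot under decel: 2.2500²/(2·0.5000) = 5.0625 m
person approaches 0.0000·(0.1200+4.5000) = 0.0000 m
margins: 0.0400+0.0400+0.0050 = 0.0850 m
sum ≈ 0.2700+5.0625+0.0000+0.0850 ≈ 5.4175 m = S ✓

v_R_max = 9/4 m/s = 2.2500 m/s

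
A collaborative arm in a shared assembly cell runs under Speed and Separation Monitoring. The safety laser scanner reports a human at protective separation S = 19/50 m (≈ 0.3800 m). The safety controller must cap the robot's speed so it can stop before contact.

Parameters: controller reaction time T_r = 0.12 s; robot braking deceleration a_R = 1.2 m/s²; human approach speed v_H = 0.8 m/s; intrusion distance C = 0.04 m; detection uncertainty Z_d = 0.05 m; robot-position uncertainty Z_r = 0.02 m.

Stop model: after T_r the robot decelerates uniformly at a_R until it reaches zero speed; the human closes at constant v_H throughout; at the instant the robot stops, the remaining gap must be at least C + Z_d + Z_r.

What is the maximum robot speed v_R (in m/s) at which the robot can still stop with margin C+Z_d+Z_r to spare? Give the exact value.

v_R_max = 1/5 m/s = 0.2000 m/s

at the boundary: (5/12)·v² + (59/75)·v + (-87/500) = 0
  disc = (59/75)² − 4·(5/12)·(-87/500) = 20449/22500 ; √disc = 143/150
  v_R = (−(59/75) + 143/150) / (2·(5/12)) = 1/5 m/s
check:
stop time T_s = (1/5)/(6/5) = 0.1667 s
reaction-phase robot travel = 0.2000·0.1200 = 0.0240 m
braking distance = 0.2000²/(2·1.2000) = 0.0167 m
human over T_r+T_s: 0.8000·(0.1200+0.1667) = 0.2293 m
C+Z_d+Z_r = 0.0400+0.0500+0.0200 = 0.1100 m
sum ≈ 0.0240+0.0167+0.2293+0.1100 ≈ 0.3800 m = S ✓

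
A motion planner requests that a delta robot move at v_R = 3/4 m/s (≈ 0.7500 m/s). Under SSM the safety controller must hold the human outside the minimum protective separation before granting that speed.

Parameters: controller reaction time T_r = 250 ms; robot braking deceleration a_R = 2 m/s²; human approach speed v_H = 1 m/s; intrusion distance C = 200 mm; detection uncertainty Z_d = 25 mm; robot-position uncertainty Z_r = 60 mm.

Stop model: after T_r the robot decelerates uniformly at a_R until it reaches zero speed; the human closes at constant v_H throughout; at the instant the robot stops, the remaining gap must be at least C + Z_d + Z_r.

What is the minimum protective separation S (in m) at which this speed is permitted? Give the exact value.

T_s = v_R/a_R = (3/4)/2 = 0.3750 s
reaction-phase robot travel = 0.7500·0.2500 = 0.1875 m
robot under decel: 0.7500²/(2·2.0000) = 0.1406 m
human closes 1.0000·0.6250 = 0.6250 m
C+Z_d+Z_r = 0.2000+0.0250+0.0600 = 0.2850 m
S_min ≈ 0.1875+0.1406+0.6250+0.2850  ⇒  S_min = 1981/1600 m

S_min = 1981/1600 m = 1.2381 m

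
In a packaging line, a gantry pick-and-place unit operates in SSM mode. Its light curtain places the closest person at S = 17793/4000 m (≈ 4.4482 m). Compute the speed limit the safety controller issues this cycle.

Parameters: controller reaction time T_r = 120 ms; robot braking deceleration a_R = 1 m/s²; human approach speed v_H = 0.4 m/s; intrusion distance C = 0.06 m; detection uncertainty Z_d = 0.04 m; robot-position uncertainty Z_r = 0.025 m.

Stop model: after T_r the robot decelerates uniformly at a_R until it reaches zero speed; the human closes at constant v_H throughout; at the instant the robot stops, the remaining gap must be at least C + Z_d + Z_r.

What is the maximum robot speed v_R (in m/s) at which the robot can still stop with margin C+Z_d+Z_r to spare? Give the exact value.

v_R_max = 49/20 m/s = 2.4500 m/s

collect terms ⇒ (1/2)·v_R² + (13/25)·v_R + (-17101/4000) = 0
  disc = (13/25)² − 4·(1/2)·(-17101/4000) = 88209/10000 ; √disc = 297/100
  v_R = (−(13/25) + 297/100) / (2·(1/2)) = 49/20 m/s
check:
stop time T_s = (49/20)/1 = 2.4500 s
robot in T_r: 2.4500·0.1200 = 0.2940 m
robot under decel: 2.4500²/(2·1.0000) = 3.0013 m
person approaches 0.4000·(0.1200+2.4500) = 1.0280 m
residual clearance needed = 0.0600+0.0400+0.0250 = 0.1250 m
sum ≈ 0.2940+3.0013+1.0280+0.1250 ≈ 4.4482 m = S ✓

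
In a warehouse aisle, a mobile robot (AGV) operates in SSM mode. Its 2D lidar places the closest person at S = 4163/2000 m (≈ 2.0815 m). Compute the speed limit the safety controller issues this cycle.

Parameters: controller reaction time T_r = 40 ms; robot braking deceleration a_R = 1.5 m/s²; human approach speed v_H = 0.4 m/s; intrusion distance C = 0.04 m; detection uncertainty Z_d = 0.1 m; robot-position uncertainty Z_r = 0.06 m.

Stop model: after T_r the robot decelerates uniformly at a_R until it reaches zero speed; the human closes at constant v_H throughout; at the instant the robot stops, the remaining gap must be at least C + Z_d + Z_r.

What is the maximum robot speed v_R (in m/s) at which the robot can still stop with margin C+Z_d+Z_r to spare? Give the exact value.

quadratic (1/3)·v² + (23/75)·v + (-3731/2000) = 0
  disc = (23/75)² − 4·(1/3)·(-3731/2000) = 58081/22500 ; √disc = 241/150
  v_R = (−(23/75) + 241/150) / (2·(1/3)) = 39/20 m/s
check:
T_s = v_R/a_R = (39/20)/(3/2) = 1.3000 s
reaction-phase robot travel = 1.9500·0.0400 = 0.0780 m
robot covers 1.9500·1.3000 − ½·1.5000·1.3000² = 1.2675 m while stopping
human closes 0.4000·1.3400 = 0.5360 m
margins: 0.0400+0.1000+0.0600 = 0.2000 m
sum ≈ 0.0780+1.2675+0.5360+0.2000 ≈ 2.0815 m = S ✓

v_R_max = 39/20 m/s = 1.9500 m/s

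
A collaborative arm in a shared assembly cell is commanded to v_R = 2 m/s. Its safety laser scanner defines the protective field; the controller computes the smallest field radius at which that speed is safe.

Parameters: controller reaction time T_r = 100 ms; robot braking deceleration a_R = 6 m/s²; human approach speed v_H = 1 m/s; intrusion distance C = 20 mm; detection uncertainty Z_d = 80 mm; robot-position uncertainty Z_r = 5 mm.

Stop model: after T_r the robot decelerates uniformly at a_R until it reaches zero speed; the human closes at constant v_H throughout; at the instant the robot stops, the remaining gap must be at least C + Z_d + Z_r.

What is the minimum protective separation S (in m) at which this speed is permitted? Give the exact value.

stop time T_s = 2/6 = 0.3333 s
reaction-phase robot travel = 2.0000·0.1000 = 0.2000 m
robot covers 2.0000·0.3333 − ½·6.0000·0.3333² = 0.3333 m while stopping
human over T_r+T_s: 1.0000·(0.1000+0.3333) = 0.4333 m
margins: 0.0200+0.0800+0.0050 = 0.1050 m
S_min ≈ 0.2000+0.3333+0.4333+0.1050  ⇒  S_min = 643/600 m

S_min = 643/600 m = 1.0717 m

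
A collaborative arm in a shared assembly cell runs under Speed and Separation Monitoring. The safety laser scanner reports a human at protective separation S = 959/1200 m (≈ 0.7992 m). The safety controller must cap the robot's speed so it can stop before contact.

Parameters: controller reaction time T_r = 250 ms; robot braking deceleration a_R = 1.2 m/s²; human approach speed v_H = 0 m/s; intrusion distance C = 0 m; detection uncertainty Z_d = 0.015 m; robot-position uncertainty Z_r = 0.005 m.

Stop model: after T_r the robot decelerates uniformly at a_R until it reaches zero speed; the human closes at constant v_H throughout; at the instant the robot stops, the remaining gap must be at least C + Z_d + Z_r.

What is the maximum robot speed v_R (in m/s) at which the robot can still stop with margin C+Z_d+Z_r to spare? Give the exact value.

v_R_max = 11/10 m/s = 1.1000 m/s

at the boundary: (5/12)·v² + (1/4)·v + (-187/240) = 0
  disc = (1/4)² − 4·(5/12)·(-187/240) = 49/36 ; √disc = 7/6
  v_R = (−(1/4) + 7/6) / (2·(5/12)) = 11/10 m/s
check:
T_s = v_R/a_R = (11/10)/(6/5) = 0.9167 s
robot in T_r: 1.1000·0.2500 = 0.2750 m
robot covers 1.1000·0.9167 − ½·1.2000·0.9167² = 0.5042 m while stopping
human closes 0.0000·1.1667 = 0.0000 m
C+Z_d+Z_r = 0.0000+0.0150+0.0050 = 0.0200 m
sum ≈ 0.2750+0.5042+0.0000+0.0200 ≈ 0.7992 m = S ✓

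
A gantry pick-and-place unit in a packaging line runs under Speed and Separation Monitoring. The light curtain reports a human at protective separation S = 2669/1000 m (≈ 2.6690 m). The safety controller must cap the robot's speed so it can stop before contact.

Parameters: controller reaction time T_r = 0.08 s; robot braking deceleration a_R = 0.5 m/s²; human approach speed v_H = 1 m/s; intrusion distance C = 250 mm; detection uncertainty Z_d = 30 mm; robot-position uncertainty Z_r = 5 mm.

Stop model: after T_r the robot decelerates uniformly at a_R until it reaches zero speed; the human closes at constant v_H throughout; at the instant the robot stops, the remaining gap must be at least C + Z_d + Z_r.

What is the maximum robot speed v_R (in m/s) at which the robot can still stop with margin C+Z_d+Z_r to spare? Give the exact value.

v_R_max = 4/5 m/s = 0.8000 m/s

quadratic (1)·v² + (52/25)·v + (-288/125) = 0
  disc = (52/25)² − 4·(1)·(-288/125) = 8464/625 ; √disc = 92/25
  v_R = (−(52/25) + 92/25) / (2·(1)) = 4/5 m/s
check:
braking lasts T_s = (4/5)/(1/2) = 1.6000 s
reaction-phase robot travel = 0.8000·0.0800 = 0.0640 m
braking distance = 0.8000²/(2·0.5000) = 0.6400 m
human over T_r+T_s: 1.0000·(0.0800+1.6000) = 1.6800 m
C+Z_d+Z_r = 0.2500+0.0300+0.0050 = 0.2850 m
sum ≈ 0.0640+0.6400+1.6800+0.2850 ≈ 2.6690 m = S ✓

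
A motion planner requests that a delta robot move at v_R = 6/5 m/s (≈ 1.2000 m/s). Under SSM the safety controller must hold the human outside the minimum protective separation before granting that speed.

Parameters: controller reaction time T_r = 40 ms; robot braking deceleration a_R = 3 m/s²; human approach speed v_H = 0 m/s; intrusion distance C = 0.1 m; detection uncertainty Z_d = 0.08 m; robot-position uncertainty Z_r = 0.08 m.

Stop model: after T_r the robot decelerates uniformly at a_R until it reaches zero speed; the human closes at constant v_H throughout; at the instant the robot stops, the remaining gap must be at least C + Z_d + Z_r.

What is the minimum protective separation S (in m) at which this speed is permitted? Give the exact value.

T_s = v_R/a_R = (6/5)/3 = 0.4000 s
robot covers v_R·T_r = 1.2000·0.0400 = 0.0480 m before braking
braking distance = 1.2000²/(2·3.0000) = 0.2400 m
human over T_r+T_s: 0.0000·(0.0400+0.4000) = 0.0000 m
residual clearance needed = 0.1000+0.0800+0.0800 = 0.2600 m
S_min ≈ 0.0480+0.2400+0.0000+0.2600  ⇒  S_min = 137/250 m

S_min = 137/250 m = 0.5480 m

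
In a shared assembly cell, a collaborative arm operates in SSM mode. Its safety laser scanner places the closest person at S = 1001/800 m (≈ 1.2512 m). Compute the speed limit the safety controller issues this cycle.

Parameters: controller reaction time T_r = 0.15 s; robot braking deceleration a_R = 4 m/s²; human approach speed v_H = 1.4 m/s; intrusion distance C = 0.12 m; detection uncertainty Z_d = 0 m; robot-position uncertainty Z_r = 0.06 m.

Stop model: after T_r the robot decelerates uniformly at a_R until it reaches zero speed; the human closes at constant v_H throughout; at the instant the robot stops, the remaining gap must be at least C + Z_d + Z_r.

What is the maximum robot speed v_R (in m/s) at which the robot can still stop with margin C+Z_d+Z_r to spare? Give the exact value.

quadratic (1/8)·v² + (1/2)·v + (-689/800) = 0
  disc = (1/2)² − 4·(1/8)·(-689/800) = 1089/1600 ; √disc = 33/40
  v_R = (−(1/2) + 33/40) / (2·(1/8)) = 13/10 m/s
check:
stop time T_s = (13/10)/4 = 0.3250 s
robot covers v_R·T_r = 1.3000·0.1500 = 0.1950 m before braking
robot under decel: 1.3000²/(2·4.0000) = 0.2112 m
human over T_r+T_s: 1.4000·(0.1500+0.3250) = 0.6650 m
margins: 0.1200+0.0000+0.0600 = 0.1800 m
sum ≈ 0.1950+0.2112+0.6650+0.1800 ≈ 1.2512 m = S ✓

v_R_max = 13/10 m/s = 1.3000 m/s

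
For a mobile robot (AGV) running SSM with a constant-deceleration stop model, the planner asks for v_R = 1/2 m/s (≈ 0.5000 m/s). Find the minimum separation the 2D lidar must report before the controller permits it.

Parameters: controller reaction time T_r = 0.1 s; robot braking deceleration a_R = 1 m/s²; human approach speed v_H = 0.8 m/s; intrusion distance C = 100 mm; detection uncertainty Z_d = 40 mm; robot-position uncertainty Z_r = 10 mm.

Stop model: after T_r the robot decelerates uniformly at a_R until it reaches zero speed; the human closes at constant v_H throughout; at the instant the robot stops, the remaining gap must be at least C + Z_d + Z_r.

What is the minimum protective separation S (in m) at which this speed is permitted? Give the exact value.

braking lasts T_s = (1/2)/1 = 0.5000 s
robot in T_r: 0.5000·0.1000 = 0.0500 m
robot covers 0.5000·0.5000 − ½·1.0000·0.5000² = 0.1250 m while stopping
human closes 0.8000·0.6000 = 0.4800 m
margins: 0.1000+0.0400+0.0100 = 0.1500 m
S_min ≈ 0.0500+0.1250+0.4800+0.1500  ⇒  S_min = 161/200 m

S_min = 161/200 m = 0.8050 m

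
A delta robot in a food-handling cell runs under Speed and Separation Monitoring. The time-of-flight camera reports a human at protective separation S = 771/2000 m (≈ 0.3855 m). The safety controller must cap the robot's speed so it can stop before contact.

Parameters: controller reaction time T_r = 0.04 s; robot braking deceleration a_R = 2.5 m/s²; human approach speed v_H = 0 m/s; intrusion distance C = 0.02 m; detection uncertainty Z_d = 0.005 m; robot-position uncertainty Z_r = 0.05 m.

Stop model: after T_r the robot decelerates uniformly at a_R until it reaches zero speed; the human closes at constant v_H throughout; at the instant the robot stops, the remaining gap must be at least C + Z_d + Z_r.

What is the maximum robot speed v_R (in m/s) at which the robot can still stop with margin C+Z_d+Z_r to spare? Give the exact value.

v_R_max = 23/20 m/s = 1.1500 m/s

collect terms ⇒ (1/5)·v_R² + (1/25)·v_R + (-621/2000) = 0
  disc = (1/25)² − 4·(1/5)·(-621/2000) = 1/4 ; √disc = 1/2
  v_R = (−(1/25) + 1/2) / (2·(1/5)) = 23/20 m/s
check:
stop time T_s = (23/20)/(5/2) = 0.4600 s
robot in T_r: 1.1500·0.0400 = 0.0460 m
robot under decel: 1.1500²/(2·2.5000) = 0.2645 m
human over T_r+T_s: 0.0000·(0.0400+0.4600) = 0.0000 m
C+Z_d+Z_r = 0.0200+0.0050+0.0500 = 0.0750 m
sum ≈ 0.0460+0.2645+0.0000+0.0750 ≈ 0.3855 m = S ✓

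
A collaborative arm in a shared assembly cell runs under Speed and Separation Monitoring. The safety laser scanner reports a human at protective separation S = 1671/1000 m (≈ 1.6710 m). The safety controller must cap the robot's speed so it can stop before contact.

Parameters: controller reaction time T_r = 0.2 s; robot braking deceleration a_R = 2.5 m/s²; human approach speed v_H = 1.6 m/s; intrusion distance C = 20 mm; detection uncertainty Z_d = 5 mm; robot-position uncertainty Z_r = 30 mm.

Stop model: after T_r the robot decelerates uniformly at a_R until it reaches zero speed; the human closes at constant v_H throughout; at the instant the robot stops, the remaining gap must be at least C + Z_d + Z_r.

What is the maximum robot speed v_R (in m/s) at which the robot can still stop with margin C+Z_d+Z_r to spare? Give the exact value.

v_R_max = 6/5 m/s = 1.2000 m/s

collect terms ⇒ (1/5)·v_R² + (21/25)·v_R + (-162/125) = 0
  disc = (21/25)² − 4·(1/5)·(-162/125) = 1089/625 ; √disc = 33/25
  v_R = (−(21/25) + 33/25) / (2·(1/5)) = 6/5 m/s
check:
braking lasts T_s = (6/5)/(5/2) = 0.4800 s
robot covers v_R·T_r = 1.2000·0.2000 = 0.2400 m before braking
robot covers 1.2000·0.4800 − ½·2.5000·0.4800² = 0.2880 m while stopping
human over T_r+T_s: 1.6000·(0.2000+0.4800) = 1.0880 m
residual clearance needed = 0.0200+0.0050+0.0300 = 0.0550 m
sum ≈ 0.2400+0.2880+1.0880+0.0550 ≈ 1.6710 m = S ✓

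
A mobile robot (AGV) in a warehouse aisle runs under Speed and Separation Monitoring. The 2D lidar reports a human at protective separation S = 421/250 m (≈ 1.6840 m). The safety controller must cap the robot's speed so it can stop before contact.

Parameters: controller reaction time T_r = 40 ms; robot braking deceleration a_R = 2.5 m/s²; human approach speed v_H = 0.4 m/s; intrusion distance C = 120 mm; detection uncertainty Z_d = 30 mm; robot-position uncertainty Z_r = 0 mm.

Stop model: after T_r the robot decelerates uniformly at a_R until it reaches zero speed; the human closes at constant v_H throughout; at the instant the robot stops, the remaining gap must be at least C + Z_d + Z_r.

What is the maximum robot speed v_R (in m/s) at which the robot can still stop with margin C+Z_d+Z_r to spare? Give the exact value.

collect terms ⇒ (1/5)·v_R² + (1/5)·v_R + (-759/500) = 0
  disc = (1/5)² − 4·(1/5)·(-759/500) = 784/625 ; √disc = 28/25
  v_R = (−(1/5) + 28/25) / (2·(1/5)) = 23/10 m/s
check:
braking lasts T_s = (23/10)/(5/2) = 0.9200 s
robot covers v_R·T_r = 2.3000·0.0400 = 0.0920 m before braking
robot under decel: 2.3000²/(2·2.5000) = 1.0580 m
human closes 0.4000·0.9600 = 0.3840 m
margins: 0.1200+0.0300+0.0000 = 0.1500 m
sum ≈ 0.0920+1.0580+0.3840+0.1500 ≈ 1.6840 m = S ✓

v_R_max = 23/10 m/s = 2.3000 m/s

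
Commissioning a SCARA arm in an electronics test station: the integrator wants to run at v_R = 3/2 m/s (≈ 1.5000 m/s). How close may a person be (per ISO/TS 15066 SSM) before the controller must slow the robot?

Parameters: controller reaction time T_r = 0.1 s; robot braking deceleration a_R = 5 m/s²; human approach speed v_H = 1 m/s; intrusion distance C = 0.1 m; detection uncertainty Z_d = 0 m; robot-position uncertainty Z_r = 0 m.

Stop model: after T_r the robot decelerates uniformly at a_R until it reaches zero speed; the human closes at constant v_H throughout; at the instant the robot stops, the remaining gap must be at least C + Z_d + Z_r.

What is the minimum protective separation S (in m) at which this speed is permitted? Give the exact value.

S_min = 7/8 m = 0.8750 m

braking lasts T_s = (3/2)/5 = 0.3000 s
robot in T_r: 1.5000·0.1000 = 0.1500 m
braking distance = 1.5000²/(2·5.0000) = 0.2250 m
human over T_r+T_s: 1.0000·(0.1000+0.3000) = 0.4000 m
residual clearance needed = 0.1000+0.0000+0.0000 = 0.1000 m
S_min ≈ 0.1500+0.2250+0.4000+0.1000  ⇒  S_min = 7/8 m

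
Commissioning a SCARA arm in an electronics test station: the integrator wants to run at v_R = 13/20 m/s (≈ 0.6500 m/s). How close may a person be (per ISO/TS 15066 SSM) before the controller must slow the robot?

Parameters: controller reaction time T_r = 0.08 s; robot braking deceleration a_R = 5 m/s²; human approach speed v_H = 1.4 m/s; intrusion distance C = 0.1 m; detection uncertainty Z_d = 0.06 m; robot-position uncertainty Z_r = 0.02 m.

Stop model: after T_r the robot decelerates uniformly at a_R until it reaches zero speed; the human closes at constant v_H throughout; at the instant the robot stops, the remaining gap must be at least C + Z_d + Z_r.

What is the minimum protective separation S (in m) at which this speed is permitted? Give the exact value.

T_s = v_R/a_R = (13/20)/5 = 0.1300 s
robot in T_r: 0.6500·0.0800 = 0.0520 m
robot covers 0.6500·0.1300 − ½·5.0000·0.1300² = 0.0423 m while stopping
human over T_r+T_s: 1.4000·(0.0800+0.1300) = 0.2940 m
C+Z_d+Z_r = 0.1000+0.0600+0.0200 = 0.1800 m
S_min ≈ 0.0520+0.0423+0.2940+0.1800  ⇒  S_min = 2273/4000 m

S_min = 2273/4000 m = 0.5683 m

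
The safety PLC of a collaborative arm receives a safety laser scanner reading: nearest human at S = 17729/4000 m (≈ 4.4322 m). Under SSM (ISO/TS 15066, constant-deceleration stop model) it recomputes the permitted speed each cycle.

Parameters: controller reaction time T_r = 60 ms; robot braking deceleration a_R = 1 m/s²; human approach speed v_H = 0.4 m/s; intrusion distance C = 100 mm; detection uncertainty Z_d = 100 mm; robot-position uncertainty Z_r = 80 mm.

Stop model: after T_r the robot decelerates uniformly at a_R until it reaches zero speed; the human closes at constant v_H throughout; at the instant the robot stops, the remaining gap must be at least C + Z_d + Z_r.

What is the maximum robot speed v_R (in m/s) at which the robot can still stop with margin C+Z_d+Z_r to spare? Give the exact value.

v_R_max = 49/20 m/s = 2.4500 m/s

at the boundary: (1/2)·v² + (23/50)·v + (-16513/4000) = 0
  disc = (23/50)² − 4·(1/2)·(-16513/4000) = 84681/10000 ; √disc = 291/100
  v_R = (−(23/50) + 291/100) / (2·(1/2)) = 49/20 m/s
check:
braking lasts T_s = (49/20)/1 = 2.4500 s
robot covers v_R·T_r = 2.4500·0.0600 = 0.1470 m before braking
braking distance = 2.4500²/(2·1.0000) = 3.0013 m
person approaches 0.4000·(0.0600+2.4500) = 1.0040 m
margins: 0.1000+0.1000+0.0800 = 0.2800 m
sum ≈ 0.1470+3.0013+1.0040+0.2800 ≈ 4.4322 m = S ✓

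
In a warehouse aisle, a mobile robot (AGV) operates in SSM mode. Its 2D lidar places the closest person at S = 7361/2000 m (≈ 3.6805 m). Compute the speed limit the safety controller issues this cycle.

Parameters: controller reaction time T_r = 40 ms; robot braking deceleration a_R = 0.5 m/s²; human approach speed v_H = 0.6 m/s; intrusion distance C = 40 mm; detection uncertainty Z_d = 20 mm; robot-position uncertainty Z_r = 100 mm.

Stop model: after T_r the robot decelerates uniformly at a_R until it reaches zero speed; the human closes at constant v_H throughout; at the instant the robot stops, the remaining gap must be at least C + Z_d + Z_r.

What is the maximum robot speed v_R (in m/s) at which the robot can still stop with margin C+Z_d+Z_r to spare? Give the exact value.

v_R_max = 27/20 m/s = 1.3500 m/s

collect terms ⇒ (1)·v_R² + (31/25)·v_R + (-6993/2000) = 0
  disc = (31/25)² − 4·(1)·(-6993/2000) = 38809/2500 ; √disc = 197/50
  v_R = (−(31/25) + 197/50) / (2·(1)) = 27/20 m/s
check:
stop time T_s = (27/20)/(1/2) = 2.7000 s
robot covers v_R·T_r = 1.3500·0.0400 = 0.0540 m before braking
braking distance = 1.3500²/(2·0.5000) = 1.8225 m
person approaches 0.6000·(0.0400+2.7000) = 1.6440 m
residual clearance needed = 0.0400+0.0200+0.1000 = 0.1600 m
sum ≈ 0.0540+1.8225+1.6440+0.1600 ≈ 3.6805 m = S ✓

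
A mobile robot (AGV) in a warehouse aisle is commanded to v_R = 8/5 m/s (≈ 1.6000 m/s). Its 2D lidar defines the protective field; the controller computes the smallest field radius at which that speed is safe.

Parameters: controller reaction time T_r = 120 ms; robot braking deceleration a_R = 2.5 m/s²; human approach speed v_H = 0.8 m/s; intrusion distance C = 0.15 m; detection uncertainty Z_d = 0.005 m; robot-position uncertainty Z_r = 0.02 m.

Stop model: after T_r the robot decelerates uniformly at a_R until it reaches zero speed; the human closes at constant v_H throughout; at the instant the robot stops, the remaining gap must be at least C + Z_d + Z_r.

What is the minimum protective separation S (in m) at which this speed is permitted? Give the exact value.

S_min = 1487/1000 m = 1.4870 m

braking lasts T_s = (8/5)/(5/2) = 0.6400 s
robot covers v_R·T_r = 1.6000·0.1200 = 0.1920 m before braking
robot covers 1.6000·0.6400 − ½·2.5000·0.6400² = 0.5120 m while stopping
person approaches 0.8000·(0.1200+0.6400) = 0.6080 m
residual clearance needed = 0.1500+0.0050+0.0200 = 0.1750 m
S_min ≈ 0.1920+0.5120+0.6080+0.1750  ⇒  S_min = 1487/1000 m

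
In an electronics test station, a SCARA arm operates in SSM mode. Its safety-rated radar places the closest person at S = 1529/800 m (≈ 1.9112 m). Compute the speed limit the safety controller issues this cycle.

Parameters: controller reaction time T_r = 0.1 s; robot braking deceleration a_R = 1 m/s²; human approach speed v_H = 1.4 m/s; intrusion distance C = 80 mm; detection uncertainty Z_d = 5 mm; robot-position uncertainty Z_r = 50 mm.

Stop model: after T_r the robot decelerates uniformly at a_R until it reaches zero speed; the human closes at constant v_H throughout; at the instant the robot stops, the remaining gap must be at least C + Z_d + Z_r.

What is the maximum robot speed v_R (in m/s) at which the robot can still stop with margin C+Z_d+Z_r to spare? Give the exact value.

v_R_max = 17/20 m/s = 0.8500 m/s

at the boundary: (1/2)·v² + (3/2)·v + (-1309/800) = 0
  disc = (3/2)² − 4·(1/2)·(-1309/800) = 2209/400 ; √disc = 47/20
  v_R = (−(3/2) + 47/20) / (2·(1/2)) = 17/20 m/s
check:
T_s = v_R/a_R = (17/20)/1 = 0.8500 s
robot in T_r: 0.8500·0.1000 = 0.0850 m
robot covers 0.8500·0.8500 − ½·1.0000·0.8500² = 0.3613 m while stopping
person approaches 1.4000·(0.1000+0.8500) = 1.3300 m
residual clearance needed = 0.0800+0.0050+0.0500 = 0.1350 m
sum ≈ 0.0850+0.3613+1.3300+0.1350 ≈ 1.9112 m = S ✓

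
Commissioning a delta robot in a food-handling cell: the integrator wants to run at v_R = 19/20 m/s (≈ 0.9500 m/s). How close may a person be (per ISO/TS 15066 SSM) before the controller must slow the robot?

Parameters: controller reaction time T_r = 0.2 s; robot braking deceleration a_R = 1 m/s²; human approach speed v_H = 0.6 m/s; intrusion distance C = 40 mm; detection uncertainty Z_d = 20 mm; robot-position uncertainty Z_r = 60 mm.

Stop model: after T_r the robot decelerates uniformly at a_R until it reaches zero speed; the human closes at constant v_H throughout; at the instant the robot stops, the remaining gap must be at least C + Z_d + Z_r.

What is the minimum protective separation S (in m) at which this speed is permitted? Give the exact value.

T_s = v_R/a_R = (19/20)/1 = 0.9500 s
robot covers v_R·T_r = 0.9500·0.2000 = 0.1900 m before braking
robot under decel: 0.9500²/(2·1.0000) = 0.4512 m
person approaches 0.6000·(0.2000+0.9500) = 0.6900 m
residual clearance needed = 0.0400+0.0200+0.0600 = 0.1200 m
S_min ≈ 0.1900+0.4512+0.6900+0.1200  ⇒  S_min = 1161/800 m

S_min = 1161/800 m = 1.4512 m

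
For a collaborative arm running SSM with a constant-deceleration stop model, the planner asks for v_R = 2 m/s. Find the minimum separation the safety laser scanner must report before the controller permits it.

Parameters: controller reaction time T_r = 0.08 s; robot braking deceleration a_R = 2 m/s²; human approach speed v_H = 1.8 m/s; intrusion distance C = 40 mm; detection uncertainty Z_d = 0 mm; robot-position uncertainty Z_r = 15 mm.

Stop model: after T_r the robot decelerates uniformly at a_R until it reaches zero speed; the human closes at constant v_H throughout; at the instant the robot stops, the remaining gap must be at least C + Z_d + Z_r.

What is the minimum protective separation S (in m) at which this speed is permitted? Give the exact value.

stop time T_s = 2/2 = 1.0000 s
reaction-phase robot travel = 2.0000·0.0800 = 0.1600 m
robot covers 2.0000·1.0000 − ½·2.0000·1.0000² = 1.0000 m while stopping
human over T_r+T_s: 1.8000·(0.0800+1.0000) = 1.9440 m
residual clearance needed = 0.0400+0.0000+0.0150 = 0.0550 m
S_min ≈ 0.1600+1.0000+1.9440+0.0550  ⇒  S_min = 3159/1000 m

S_min = 3159/1000 m = 3.1590 m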